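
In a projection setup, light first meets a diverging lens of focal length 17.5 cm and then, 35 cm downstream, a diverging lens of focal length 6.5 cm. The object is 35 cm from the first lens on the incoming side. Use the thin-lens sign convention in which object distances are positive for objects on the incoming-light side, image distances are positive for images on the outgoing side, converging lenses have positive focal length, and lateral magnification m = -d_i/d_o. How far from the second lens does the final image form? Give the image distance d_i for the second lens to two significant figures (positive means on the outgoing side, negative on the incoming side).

-5.7 cm

Lens 1: 1/d_i1 = 1/f_1 - 1/d_o1 = 1/(-17.5) - 1/35 = -0.08571 cm^-1, so d_i1 = -11.667 cm.
With d_i1 < 0 the first image is virtual and lies on the object side; the object distance for lens 2 is d_o2 = 35 - (-11.667) = 46.667 cm.
Lens 2: 1/d_i2 = 1/f_2 - 1/d_o2 = 1/(-6.5) - 1/(46.667) = -0.17527 cm^-1, so d_i2 = -5.705 cm.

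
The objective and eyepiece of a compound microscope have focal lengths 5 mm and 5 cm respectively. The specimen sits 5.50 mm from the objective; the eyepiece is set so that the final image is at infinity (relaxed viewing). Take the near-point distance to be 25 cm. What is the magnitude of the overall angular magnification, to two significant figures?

Convert to cm: f_obj = 5 mm = 0.5 cm; d_o = 5.50 mm = 0.55 cm.
Objective: 1/d_i = 1/f_obj - 1/d_o = 1/0.5 - 1/0.55 = 0.18182 cm^-1, so d_i = 5.500 cm.
m_obj = -d_i/d_o = -5.500/0.55 = -10.000.
Eyepiece angular magnification (image at infinity): M_eye = D/f_e = 25/5 = 5.000.
Overall M = m_obj x M_eye = (-10.000)(5.000) = -50.00.
|M| = 50.00.

50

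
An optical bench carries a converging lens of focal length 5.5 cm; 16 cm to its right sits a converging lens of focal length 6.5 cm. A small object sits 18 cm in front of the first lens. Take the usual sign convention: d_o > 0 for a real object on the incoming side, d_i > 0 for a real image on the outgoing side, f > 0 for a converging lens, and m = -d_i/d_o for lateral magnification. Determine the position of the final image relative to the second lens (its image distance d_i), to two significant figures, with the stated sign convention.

First lens: d_i1 = 1/(1/5.5 - 1/18) = 7.920 cm.
Object distance for lens 2: d_o2 = 16 - 7.920 = 8.080 cm.
Second lens: d_i2 = 1/(1/6.5 - 1/(8.080)) = 33.241 cm.

33 cm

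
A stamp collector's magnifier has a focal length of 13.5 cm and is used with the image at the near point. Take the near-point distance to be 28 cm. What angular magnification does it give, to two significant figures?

M = 1 + D/f = 1 + 28/13.5 = 3.074.

3.1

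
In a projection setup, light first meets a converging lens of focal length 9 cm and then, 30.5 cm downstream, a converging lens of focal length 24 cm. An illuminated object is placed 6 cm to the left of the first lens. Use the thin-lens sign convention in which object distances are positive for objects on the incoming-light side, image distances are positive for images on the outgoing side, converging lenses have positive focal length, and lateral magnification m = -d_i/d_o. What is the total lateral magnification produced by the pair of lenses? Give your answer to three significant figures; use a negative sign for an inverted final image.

First lens: d_i1 = 1/(1/9 - 1/6) = -18.000 cm.
m_1 = -(-18.000)/6 = 3.0000.
The intermediate image is virtual, 18.000 cm to the left of lens 1, so d_o2 = L - d_i1 = 30.5 - (-18.000) = 48.500 cm.
Second lens: d_i2 = 1/(1/24 - 1/(48.500)) = 47.510 cm.
m_2 = -(47.510)/(48.500) = -0.9796.
The system's lateral magnification is m_1 m_2 = (3.0000)(-0.9796) = -2.9388.

-2.94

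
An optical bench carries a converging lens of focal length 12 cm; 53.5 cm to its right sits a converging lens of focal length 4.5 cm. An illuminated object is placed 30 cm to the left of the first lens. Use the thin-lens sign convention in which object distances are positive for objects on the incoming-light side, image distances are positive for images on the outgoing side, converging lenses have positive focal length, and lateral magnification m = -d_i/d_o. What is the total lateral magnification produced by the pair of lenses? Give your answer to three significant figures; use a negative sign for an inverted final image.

Applying the thin-lens equation to the first lens, 1/12 = 1/30 + 1/d_i1, which gives d_i1 = 20.000 cm.
Its lateral magnification is m_1 = -d_i1/d_o1 = -(20.000)/30 = -0.6667.
That image sits 33.500 cm in front of the second lens, so d_o2 = 33.500 cm.
Applying the thin-lens equation again with f_2 = 4.5 cm and d_o2 = 33.500 cm gives d_i2 = 5.198 cm.
m_2 = -(5.198)/(33.500) = -0.1552.
Total m = m_1 x m_2 = (-0.6667)(-0.1552) = 0.1034.

0.103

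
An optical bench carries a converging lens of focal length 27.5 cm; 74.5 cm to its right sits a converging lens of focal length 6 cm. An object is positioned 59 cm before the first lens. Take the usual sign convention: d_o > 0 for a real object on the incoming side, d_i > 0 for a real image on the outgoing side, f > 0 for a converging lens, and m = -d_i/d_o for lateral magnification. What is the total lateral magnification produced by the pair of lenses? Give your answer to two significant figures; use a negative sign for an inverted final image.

Lens 1: 1/d_i1 = 1/f_1 - 1/d_o1 = 1/27.5 - 1/59 = 0.01941 cm^-1, so d_i1 = 51.508 cm.
m_1 = -(51.508)/59 = -0.8730.
Object distance for lens 2: d_o2 = 74.5 - 51.508 = 22.992 cm.
Lens 2: 1/d_i2 = 1/f_2 - 1/d_o2 = 1/6 - 1/(22.992) = 0.12317 cm^-1, so d_i2 = 8.119 cm.
m_2 = -(8.119)/(22.992) = -0.3531.
Total m = m_1 x m_2 = (-0.8730)(-0.3531) = 0.3083.

0.31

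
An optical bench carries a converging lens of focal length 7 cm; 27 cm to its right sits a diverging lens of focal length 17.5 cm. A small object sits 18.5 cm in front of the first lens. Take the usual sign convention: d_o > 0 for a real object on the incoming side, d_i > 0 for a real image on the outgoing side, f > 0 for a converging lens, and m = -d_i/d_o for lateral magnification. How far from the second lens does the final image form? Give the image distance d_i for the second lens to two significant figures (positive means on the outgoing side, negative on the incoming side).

Lens 1: 1/d_i1 = 1/f_1 - 1/d_o1 = 1/7 - 1/18.5 = 0.08880 cm^-1, so d_i1 = 11.261 cm.
The intermediate image is 11.261 cm to the right of lens 1, so d_o2 = L - d_i1 = 27 - 11.261 = 15.739 cm.
Lens 2: 1/d_i2 = 1/f_2 - 1/d_o2 = 1/(-17.5) - 1/(15.739) = -0.12068 cm^-1, so d_i2 = -8.286 cm.

-8.3 cm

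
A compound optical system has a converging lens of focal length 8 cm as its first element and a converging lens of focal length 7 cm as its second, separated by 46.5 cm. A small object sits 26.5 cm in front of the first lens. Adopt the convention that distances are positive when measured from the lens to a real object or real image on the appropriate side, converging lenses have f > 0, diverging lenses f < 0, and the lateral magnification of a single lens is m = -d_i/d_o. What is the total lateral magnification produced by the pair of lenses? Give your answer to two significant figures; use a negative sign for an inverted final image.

0.11

First lens: d_i1 = 1/(1/8 - 1/26.5) = 11.459 cm.
m_1 = -(11.459)/26.5 = -0.4324.
Object distance for lens 2: d_o2 = 46.5 - 11.459 = 35.041 cm.
Second lens: d_i2 = 1/(1/7 - 1/(35.041)) = 8.747 cm.
m_2 = -(8.747)/(35.041) = -0.2496.
Overall magnification: m = m_1 m_2 = 0.1080.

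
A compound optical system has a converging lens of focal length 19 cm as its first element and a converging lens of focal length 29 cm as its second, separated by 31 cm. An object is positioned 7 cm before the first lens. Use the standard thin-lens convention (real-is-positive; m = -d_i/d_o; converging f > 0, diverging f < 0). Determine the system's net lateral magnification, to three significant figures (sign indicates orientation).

-3.51

Applying the thin-lens equation to the first lens, 1/19 = 1/7 + 1/d_i1, which gives d_i1 = -11.083 cm.
Its lateral magnification is m_1 = -d_i1/d_o1 = -(-11.083)/7 = 1.5833.
With d_i1 < 0 the first image is virtual and lies on the object side; the object distance for lens 2 is d_o2 = 31 - (-11.083) = 42.083 cm.
Applying the thin-lens equation again with f_2 = 29 cm and d_o2 = 42.083 cm gives d_i2 = 93.280 cm.
m_2 = -(93.280)/(42.083) = -2.2166.
Overall magnification: m = m_1 m_2 = -3.5096.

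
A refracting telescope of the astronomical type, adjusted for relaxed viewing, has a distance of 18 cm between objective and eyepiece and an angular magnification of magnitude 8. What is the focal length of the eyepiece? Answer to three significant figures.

2.00 cm

In normal adjustment the tube length equals f_obj + f_eye and |M| = f_obj/f_eye.
So f_obj = 8 f_eye and 8 f_eye + f_eye = 18 cm, giving f_eye = 18/9 = 2.000 cm and f_obj = 16.000 cm.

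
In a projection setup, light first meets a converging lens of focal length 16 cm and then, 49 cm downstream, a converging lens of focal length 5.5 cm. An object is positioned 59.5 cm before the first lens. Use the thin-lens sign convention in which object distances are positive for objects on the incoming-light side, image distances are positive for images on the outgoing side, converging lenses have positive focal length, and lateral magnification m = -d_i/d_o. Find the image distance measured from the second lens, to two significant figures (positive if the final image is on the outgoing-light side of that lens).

6.9 cm

Applying the thin-lens equation to the first lens, 1/16 = 1/59.5 + 1/d_i1, which gives d_i1 = 21.885 cm.
Object distance for lens 2: d_o2 = 49 - 21.885 = 27.115 cm.
Applying the thin-lens equation again with f_2 = 5.5 cm and d_o2 = 27.115 cm gives d_i2 = 6.899 cm.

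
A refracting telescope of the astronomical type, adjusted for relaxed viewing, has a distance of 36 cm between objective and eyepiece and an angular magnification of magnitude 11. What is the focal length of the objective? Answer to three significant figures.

In normal adjustment the tube length equals f_obj + f_eye and |M| = f_obj/f_eye.
So f_obj = 11 f_eye and 11 f_eye + f_eye = 36 cm, giving f_eye = 36/12 = 3.000 cm and f_obj = 33.000 cm.

33.0 cm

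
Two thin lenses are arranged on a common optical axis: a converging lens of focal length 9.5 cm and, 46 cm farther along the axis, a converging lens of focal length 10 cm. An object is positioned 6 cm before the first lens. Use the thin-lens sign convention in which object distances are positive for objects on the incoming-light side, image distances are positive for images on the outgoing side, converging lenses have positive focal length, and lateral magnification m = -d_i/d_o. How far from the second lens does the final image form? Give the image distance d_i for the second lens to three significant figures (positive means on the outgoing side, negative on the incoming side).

First lens: d_i1 = 1/(1/9.5 - 1/6) = -16.286 cm.
The intermediate image is virtual, 16.286 cm to the left of lens 1, so d_o2 = L - d_i1 = 46 - (-16.286) = 62.286 cm.
Second lens: d_i2 = 1/(1/10 - 1/(62.286)) = 11.913 cm.

11.9 cm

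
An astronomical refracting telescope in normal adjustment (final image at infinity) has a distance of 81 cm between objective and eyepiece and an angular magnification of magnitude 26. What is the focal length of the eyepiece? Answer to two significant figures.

In normal adjustment the tube length equals f_obj + f_eye and |M| = f_obj/f_eye.
So f_obj = 26 f_eye and 26 f_eye + f_eye = 81 cm, giving f_eye = 81/27 = 3.000 cm and f_obj = 78.000 cm.

3.0 cm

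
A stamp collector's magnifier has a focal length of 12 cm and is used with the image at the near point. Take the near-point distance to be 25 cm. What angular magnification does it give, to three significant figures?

M = 1 + D/f = 1 + 25/12 = 3.083.

3.08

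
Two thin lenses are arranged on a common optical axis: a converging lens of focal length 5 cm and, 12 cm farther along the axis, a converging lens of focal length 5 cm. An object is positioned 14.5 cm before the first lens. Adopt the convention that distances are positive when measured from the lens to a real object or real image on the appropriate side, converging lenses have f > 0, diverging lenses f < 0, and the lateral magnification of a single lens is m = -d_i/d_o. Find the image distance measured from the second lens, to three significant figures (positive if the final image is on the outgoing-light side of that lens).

Applying the thin-lens equation to the first lens, 1/5 = 1/14.5 + 1/d_i1, which gives d_i1 = 7.632 cm.
Object distance for lens 2: d_o2 = 12 - 7.632 = 4.368 cm.
Applying the thin-lens equation again with f_2 = 5 cm and d_o2 = 4.368 cm gives d_i2 = -34.583 cm.

-34.6 cm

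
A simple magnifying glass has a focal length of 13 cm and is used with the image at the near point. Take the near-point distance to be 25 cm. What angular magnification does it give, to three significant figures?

2.92

M = 1 + D/f = 1 + 25/13 = 2.923.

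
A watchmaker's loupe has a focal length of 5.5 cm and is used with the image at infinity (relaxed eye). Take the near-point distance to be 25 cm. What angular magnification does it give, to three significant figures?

M = D/f = 25/5.5 = 4.545.

4.55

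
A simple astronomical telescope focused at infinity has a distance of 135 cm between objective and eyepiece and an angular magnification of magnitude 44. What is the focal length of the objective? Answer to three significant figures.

132 cm

In normal adjustment the tube length equals f_obj + f_eye and |M| = f_obj/f_eye.
So f_obj = 44 f_eye and 44 f_eye + f_eye = 135 cm, giving f_eye = 135/45 = 3.000 cm and f_obj = 132.000 cm.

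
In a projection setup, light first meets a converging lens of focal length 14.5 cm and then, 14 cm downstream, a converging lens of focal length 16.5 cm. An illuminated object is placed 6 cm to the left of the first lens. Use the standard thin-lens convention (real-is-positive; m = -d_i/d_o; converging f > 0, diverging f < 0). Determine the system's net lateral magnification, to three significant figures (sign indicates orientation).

-3.64

Lens 1: 1/d_i1 = 1/f_1 - 1/d_o1 = 1/14.5 - 1/6 = -0.09770 cm^-1, so d_i1 = -10.235 cm.
m_1 = -(-10.235)/6 = 1.7059.
With d_i1 < 0 the first image is virtual and lies on the object side; the object distance for lens 2 is d_o2 = 14 - (-10.235) = 24.235 cm.
Lens 2: 1/d_i2 = 1/f_2 - 1/d_o2 = 1/16.5 - 1/(24.235) = 0.01934 cm^-1, so d_i2 = 51.696 cm.
m_2 = -(51.696)/(24.235) = -2.1331.
Total m = m_1 x m_2 = (1.7059)(-2.1331) = -3.6388.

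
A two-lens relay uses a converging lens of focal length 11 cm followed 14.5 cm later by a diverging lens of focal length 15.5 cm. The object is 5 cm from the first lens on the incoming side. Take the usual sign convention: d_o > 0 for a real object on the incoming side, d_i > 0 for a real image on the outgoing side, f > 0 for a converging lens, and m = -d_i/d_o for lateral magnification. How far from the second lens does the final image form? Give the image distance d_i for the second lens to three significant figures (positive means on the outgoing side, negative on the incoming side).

-9.37 cm

Applying the thin-lens equation to the first lens, 1/11 = 1/5 + 1/d_i1, which gives d_i1 = -9.167 cm.
With d_i1 < 0 the first image is virtual and lies on the object side; the object distance for lens 2 is d_o2 = 14.5 - (-9.167) = 23.667 cm.
Applying the thin-lens equation again with f_2 = -15.5 cm and d_o2 = 23.667 cm gives d_i2 = -9.366 cm.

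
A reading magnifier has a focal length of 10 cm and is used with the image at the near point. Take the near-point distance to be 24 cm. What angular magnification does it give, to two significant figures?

M = 1 + D/f = 1 + 24/10 = 3.400.

3.4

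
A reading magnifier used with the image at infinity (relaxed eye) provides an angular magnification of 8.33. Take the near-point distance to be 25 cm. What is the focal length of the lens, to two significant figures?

For the image at infinity, M = D/f.
f = D/M = 25/8.33 = 3.001 cm.

3.0 cm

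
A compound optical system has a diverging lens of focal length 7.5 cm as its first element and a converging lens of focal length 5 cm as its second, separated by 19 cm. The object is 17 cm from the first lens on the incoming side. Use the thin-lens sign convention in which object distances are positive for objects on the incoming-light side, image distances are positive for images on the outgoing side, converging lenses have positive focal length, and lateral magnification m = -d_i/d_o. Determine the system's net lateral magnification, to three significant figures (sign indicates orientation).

Applying the thin-lens equation to the first lens, 1/(-7.5) = 1/17 + 1/d_i1, which gives d_i1 = -5.204 cm.
Its lateral magnification is m_1 = -d_i1/d_o1 = -(-5.204)/17 = 0.3061.
With d_i1 < 0 the first image is virtual and lies on the object side; the object distance for lens 2 is d_o2 = 19 - (-5.204) = 24.204 cm.
Applying the thin-lens equation again with f_2 = 5 cm and d_o2 = 24.204 cm gives d_i2 = 6.302 cm.
m_2 = -(6.302)/(24.204) = -0.2604.
Total m = m_1 x m_2 = (0.3061)(-0.2604) = -0.0797.

-0.0797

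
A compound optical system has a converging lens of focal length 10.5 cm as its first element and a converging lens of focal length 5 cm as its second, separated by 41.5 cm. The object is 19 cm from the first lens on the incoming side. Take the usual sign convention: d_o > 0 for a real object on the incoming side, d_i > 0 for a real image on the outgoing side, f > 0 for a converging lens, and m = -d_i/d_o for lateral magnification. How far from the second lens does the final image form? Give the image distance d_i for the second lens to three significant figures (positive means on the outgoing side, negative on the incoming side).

6.92 cm

Lens 1: 1/d_i1 = 1/f_1 - 1/d_o1 = 1/10.5 - 1/19 = 0.04261 cm^-1, so d_i1 = 23.471 cm.
Object distance for lens 2: d_o2 = 41.5 - 23.471 = 18.029 cm.
Lens 2: 1/d_i2 = 1/f_2 - 1/d_o2 = 1/5 - 1/(18.029) = 0.14454 cm^-1, so d_i2 = 6.919 cm.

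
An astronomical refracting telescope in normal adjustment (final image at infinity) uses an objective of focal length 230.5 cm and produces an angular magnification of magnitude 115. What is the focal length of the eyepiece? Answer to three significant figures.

|M| = f_obj/f_eye, so f_eye = f_obj/|M| = 230.5/115.0 = 2.004 cm.

2.00 cm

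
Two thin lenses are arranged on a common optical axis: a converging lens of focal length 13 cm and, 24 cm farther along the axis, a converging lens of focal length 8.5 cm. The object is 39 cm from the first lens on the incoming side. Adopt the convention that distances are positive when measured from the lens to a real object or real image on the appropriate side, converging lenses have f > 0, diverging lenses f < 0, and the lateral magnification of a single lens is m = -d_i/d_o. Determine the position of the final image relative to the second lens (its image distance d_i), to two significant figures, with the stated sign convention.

-9.6 cm

Lens 1: 1/d_i1 = 1/f_1 - 1/d_o1 = 1/13 - 1/39 = 0.05128 cm^-1, so d_i1 = 19.500 cm.
The intermediate image is 19.500 cm to the right of lens 1, so d_o2 = L - d_i1 = 24 - 19.500 = 4.500 cm.
Lens 2: 1/d_i2 = 1/f_2 - 1/d_o2 = 1/8.5 - 1/(4.500) = -0.10458 cm^-1, so d_i2 = -9.563 cm.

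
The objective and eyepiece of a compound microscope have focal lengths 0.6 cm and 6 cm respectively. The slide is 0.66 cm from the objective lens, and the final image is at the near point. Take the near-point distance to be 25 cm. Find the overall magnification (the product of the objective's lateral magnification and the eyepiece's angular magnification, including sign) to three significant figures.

Objective: 1/d_i = 1/f_obj - 1/d_o = 1/0.6 - 1/0.66 = 0.15152 cm^-1, so d_i = 6.600 cm.
m_obj = -d_i/d_o = -6.600/0.66 = -10.000.
Eyepiece angular magnification (image at near point): M_eye = 1 + D/f_e = 1 + 25/6 = 5.167.
Overall M = m_obj x M_eye = (-10.000)(5.167) = -51.67.

-51.7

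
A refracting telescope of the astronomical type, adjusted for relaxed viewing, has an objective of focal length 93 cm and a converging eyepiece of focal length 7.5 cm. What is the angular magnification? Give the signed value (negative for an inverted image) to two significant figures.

M = -f_obj/f_eye = -93/(7.5) = -12.400.

-12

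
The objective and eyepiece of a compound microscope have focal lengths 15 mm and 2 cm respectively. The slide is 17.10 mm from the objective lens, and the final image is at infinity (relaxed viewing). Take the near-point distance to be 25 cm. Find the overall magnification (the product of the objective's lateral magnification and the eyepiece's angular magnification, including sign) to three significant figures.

-89.3

Convert to cm: f_obj = 15 mm = 1.5 cm; d_o = 17.10 mm = 1.71 cm.
Objective: 1/d_i = 1/f_obj - 1/d_o = 1/1.5 - 1/1.71 = 0.08187 cm^-1, so d_i = 12.214 cm.
m_obj = -d_i/d_o = -12.214/1.71 = -7.143.
Eyepiece angular magnification (image at infinity): M_eye = D/f_e = 25/2 = 12.500.
Overall M = m_obj x M_eye = (-7.143)(12.500) = -89.29.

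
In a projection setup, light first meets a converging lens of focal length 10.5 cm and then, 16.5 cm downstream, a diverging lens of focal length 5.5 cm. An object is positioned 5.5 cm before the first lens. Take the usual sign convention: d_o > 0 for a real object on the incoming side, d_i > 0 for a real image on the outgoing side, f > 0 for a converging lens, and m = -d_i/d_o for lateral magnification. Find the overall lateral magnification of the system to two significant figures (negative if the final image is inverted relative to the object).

First lens: d_i1 = 1/(1/10.5 - 1/5.5) = -11.550 cm.
m_1 = -(-11.550)/5.5 = 2.1000.
The intermediate image is virtual, 11.550 cm to the left of lens 1, so d_o2 = L - d_i1 = 16.5 - (-11.550) = 28.050 cm.
Second lens: d_i2 = 1/(1/(-5.5) - 1/(28.050)) = -4.598 cm.
m_2 = -(-4.598)/(28.050) = 0.1639.
Overall magnification: m = m_1 m_2 = 0.3443.

0.34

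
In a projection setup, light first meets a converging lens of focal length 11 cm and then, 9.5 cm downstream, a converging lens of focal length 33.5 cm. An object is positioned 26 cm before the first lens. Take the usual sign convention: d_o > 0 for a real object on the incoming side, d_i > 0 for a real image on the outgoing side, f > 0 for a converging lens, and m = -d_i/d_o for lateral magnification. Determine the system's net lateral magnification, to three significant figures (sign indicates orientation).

-0.570

Lens 1: 1/d_i1 = 1/f_1 - 1/d_o1 = 1/11 - 1/26 = 0.05245 cm^-1, so d_i1 = 19.067 cm.
m_1 = -(19.067)/26 = -0.7333.
This image would form 19.067 cm past lens 1, i.e. 9.567 cm beyond lens 2, so it is a virtual object for lens 2: d_o2 = 9.5 - 19.067 = -9.567 cm.
Lens 2: 1/d_i2 = 1/f_2 - 1/d_o2 = 1/33.5 - 1/(-9.567) = 0.13438 cm^-1, so d_i2 = 7.442 cm.
m_2 = -(7.442)/(-9.567) = 0.7779.
Overall magnification: m = m_1 m_2 = -0.5704.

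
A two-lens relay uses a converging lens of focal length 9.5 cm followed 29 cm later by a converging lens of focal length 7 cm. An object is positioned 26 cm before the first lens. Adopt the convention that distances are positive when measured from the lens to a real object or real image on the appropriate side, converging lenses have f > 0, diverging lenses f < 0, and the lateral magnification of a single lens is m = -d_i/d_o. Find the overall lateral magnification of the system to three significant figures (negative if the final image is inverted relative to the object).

Lens 1: 1/d_i1 = 1/f_1 - 1/d_o1 = 1/9.5 - 1/26 = 0.06680 cm^-1, so d_i1 = 14.970 cm.
m_1 = -(14.970)/26 = -0.5758.
That image sits 14.030 cm in front of the second lens, so d_o2 = 14.030 cm.
Lens 2: 1/d_i2 = 1/f_2 - 1/d_o2 = 1/7 - 1/(14.030) = 0.07158 cm^-1, so d_i2 = 13.970 cm.
m_2 = -(13.970)/(14.030) = -0.9957.
The system's lateral magnification is m_1 m_2 = (-0.5758)(-0.9957) = 0.5733.

0.573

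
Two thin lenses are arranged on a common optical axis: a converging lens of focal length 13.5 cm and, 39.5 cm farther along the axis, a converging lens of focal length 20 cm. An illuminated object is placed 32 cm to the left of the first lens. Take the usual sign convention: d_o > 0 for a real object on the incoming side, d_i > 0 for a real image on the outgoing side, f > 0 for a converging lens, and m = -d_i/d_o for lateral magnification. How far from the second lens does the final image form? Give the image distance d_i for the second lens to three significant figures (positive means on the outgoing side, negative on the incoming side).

First lens: d_i1 = 1/(1/13.5 - 1/32) = 23.351 cm.
Object distance for lens 2: d_o2 = 39.5 - 23.351 = 16.149 cm.
Second lens: d_i2 = 1/(1/20 - 1/(16.149)) = -83.860 cm.

-83.9 cm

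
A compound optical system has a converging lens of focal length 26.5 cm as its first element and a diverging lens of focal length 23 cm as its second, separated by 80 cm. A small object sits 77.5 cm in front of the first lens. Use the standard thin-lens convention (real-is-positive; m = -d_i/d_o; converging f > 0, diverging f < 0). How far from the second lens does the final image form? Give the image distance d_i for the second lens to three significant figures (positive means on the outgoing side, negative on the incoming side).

-14.6 cm

First lens: d_i1 = 1/(1/26.5 - 1/77.5) = 40.270 cm.
That image sits 39.730 cm in front of the second lens, so d_o2 = 39.730 cm.
Second lens: d_i2 = 1/(1/(-23) - 1/(39.730)) = -14.567 cm.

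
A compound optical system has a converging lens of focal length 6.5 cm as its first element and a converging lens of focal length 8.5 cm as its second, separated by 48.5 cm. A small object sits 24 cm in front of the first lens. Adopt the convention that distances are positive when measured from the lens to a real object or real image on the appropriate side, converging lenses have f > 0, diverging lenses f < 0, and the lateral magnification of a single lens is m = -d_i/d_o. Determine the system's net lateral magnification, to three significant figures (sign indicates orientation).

0.102

Lens 1: 1/d_i1 = 1/f_1 - 1/d_o1 = 1/6.5 - 1/24 = 0.11218 cm^-1, so d_i1 = 8.914 cm.
m_1 = -(8.914)/24 = -0.3714.
The intermediate image is 8.914 cm to the right of lens 1, so d_o2 = L - d_i1 = 48.5 - 8.914 = 39.586 cm.
Lens 2: 1/d_i2 = 1/f_2 - 1/d_o2 = 1/8.5 - 1/(39.586) = 0.09239 cm^-1, so d_i2 = 10.824 cm.
m_2 = -(10.824)/(39.586) = -0.2734.
The system's lateral magnification is m_1 m_2 = (-0.3714)(-0.2734) = 0.1016.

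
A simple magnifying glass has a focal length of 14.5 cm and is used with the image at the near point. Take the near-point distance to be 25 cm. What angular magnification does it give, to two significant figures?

2.7

M = 1 + D/f = 1 + 25/14.5 = 2.724.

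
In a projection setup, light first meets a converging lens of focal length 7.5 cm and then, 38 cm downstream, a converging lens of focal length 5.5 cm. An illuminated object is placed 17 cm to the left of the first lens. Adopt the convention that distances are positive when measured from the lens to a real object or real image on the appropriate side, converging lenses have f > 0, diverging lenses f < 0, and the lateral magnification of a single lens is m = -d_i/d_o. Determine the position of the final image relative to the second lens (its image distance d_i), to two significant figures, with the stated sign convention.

7.1 cm

First lens: d_i1 = 1/(1/7.5 - 1/17) = 13.421 cm.
Object distance for lens 2: d_o2 = 38 - 13.421 = 24.579 cm.
Second lens: d_i2 = 1/(1/5.5 - 1/(24.579)) = 7.086 cm.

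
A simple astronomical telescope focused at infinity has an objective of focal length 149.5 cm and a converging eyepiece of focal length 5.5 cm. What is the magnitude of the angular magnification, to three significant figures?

|M| = f_obj/|f_eye| = 149.5/5.5 = 27.182.

27.2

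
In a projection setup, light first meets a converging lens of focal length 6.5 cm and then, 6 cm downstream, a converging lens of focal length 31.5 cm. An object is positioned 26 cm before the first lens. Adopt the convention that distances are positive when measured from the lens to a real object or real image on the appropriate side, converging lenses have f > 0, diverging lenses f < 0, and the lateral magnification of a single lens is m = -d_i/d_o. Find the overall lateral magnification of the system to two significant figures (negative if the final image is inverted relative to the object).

First lens: d_i1 = 1/(1/6.5 - 1/26) = 8.667 cm.
m_1 = -(8.667)/26 = -0.3333.
Since 8.667 cm > 6 cm, the first image lies past the second lens and serves as a virtual object: d_o2 = L - d_i1 = -2.667 cm.
Second lens: d_i2 = 1/(1/31.5 - 1/(-2.667)) = 2.459 cm.
m_2 = -(2.459)/(-2.667) = 0.9220.
Total m = m_1 x m_2 = (-0.3333)(0.9220) = -0.3073.

-0.31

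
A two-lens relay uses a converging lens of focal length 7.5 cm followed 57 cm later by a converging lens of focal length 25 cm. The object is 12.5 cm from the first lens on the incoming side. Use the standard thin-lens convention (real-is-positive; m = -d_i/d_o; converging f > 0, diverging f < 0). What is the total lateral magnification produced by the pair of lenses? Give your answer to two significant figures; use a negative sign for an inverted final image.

First lens: d_i1 = 1/(1/7.5 - 1/12.5) = 18.750 cm.
m_1 = -(18.750)/12.5 = -1.5000.
Object distance for lens 2: d_o2 = 57 - 18.750 = 38.250 cm.
Second lens: d_i2 = 1/(1/25 - 1/(38.250)) = 72.170 cm.
m_2 = -(72.170)/(38.250) = -1.8868.
Overall magnification: m = m_1 m_2 = 2.8302.

2.8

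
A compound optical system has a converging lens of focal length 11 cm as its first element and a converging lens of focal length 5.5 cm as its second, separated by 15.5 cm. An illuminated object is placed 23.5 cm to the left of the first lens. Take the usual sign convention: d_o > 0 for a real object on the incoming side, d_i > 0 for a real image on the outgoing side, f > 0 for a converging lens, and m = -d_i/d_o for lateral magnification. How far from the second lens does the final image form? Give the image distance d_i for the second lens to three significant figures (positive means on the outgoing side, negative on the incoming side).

Applying the thin-lens equation to the first lens, 1/11 = 1/23.5 + 1/d_i1, which gives d_i1 = 20.680 cm.
This image would form 20.680 cm past lens 1, i.e. 5.180 cm beyond lens 2, so it is a virtual object for lens 2: d_o2 = 15.5 - 20.680 = -5.180 cm.
Applying the thin-lens equation again with f_2 = 5.5 cm and d_o2 = -5.180 cm gives d_i2 = 2.668 cm.

2.67 cm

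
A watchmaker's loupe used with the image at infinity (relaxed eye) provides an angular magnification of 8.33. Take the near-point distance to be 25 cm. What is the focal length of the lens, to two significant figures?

3.0 cm

For the image at infinity, M = D/f.
f = D/M = 25/8.33 = 3.001 cm.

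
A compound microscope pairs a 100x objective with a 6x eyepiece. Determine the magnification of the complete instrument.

600

The overall magnification of a compound microscope is the product of the objective and eyepiece magnifications:
M = M_obj x M_eye = 100 x 6 = 600.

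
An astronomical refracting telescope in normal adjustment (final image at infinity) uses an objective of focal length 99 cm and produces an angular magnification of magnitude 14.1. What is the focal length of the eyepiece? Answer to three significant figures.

|M| = f_obj/f_eye, so f_eye = f_obj/|M| = 99/14.1 = 7.021 cm.

7.02 cm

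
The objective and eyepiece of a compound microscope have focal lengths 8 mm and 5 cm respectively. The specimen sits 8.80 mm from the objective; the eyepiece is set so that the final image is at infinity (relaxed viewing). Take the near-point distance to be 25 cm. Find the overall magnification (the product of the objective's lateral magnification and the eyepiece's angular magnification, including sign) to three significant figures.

-50.0

Convert to cm: f_obj = 8 mm = 0.8 cm; d_o = 8.80 mm = 0.88 cm.
Objective: 1/d_i = 1/f_obj - 1/d_o = 1/0.8 - 1/0.88 = 0.11364 cm^-1, so d_i = 8.800 cm.
m_obj = -d_i/d_o = -8.800/0.88 = -10.000.
Eyepiece angular magnification (image at infinity): M_eye = D/f_e = 25/5 = 5.000.
Overall M = m_obj x M_eye = (-10.000)(5.000) = -50.00.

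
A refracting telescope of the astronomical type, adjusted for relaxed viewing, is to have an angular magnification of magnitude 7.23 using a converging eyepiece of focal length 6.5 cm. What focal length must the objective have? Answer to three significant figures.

|M| = f_obj/|f_eye|, so f_obj = |M| x |f_eye| = 7.23 x 6.5 = 46.995 cm.

47.0 cm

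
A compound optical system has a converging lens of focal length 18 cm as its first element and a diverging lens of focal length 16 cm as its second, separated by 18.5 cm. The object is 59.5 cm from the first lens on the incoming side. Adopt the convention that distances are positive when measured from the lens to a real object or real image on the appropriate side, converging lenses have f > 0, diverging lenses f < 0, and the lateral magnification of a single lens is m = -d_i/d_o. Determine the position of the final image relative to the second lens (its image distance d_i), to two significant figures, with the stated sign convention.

Applying the thin-lens equation to the first lens, 1/18 = 1/59.5 + 1/d_i1, which gives d_i1 = 25.807 cm.
Since 25.807 cm > 18.5 cm, the first image lies past the second lens and serves as a virtual object: d_o2 = L - d_i1 = -7.307 cm.
Applying the thin-lens equation again with f_2 = -16 cm and d_o2 = -7.307 cm gives d_i2 = 13.450 cm.

13 cm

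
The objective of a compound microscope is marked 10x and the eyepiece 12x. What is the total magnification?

120

The overall magnification of a compound microscope is the product of the objective and eyepiece magnifications:
M = M_obj x M_eye = 10 x 12 = 120.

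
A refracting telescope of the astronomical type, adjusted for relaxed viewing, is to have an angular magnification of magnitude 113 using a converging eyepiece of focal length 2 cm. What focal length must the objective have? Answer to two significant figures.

230 cm

|M| = f_obj/|f_eye|, so f_obj = |M| x |f_eye| = 113.0 x 2 = 226.000 cm.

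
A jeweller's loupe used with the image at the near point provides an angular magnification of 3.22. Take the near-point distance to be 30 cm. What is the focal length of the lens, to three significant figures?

13.5 cm

For the image at the near point, M = 1 + D/f.
f = D/(M - 1) = 30/(3.22 - 1) = 13.514 cm.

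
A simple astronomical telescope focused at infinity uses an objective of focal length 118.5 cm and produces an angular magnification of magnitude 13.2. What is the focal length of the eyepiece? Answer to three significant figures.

8.98 cm

|M| = f_obj/f_eye, so f_eye = f_obj/|M| = 118.5/13.2 = 8.977 cm.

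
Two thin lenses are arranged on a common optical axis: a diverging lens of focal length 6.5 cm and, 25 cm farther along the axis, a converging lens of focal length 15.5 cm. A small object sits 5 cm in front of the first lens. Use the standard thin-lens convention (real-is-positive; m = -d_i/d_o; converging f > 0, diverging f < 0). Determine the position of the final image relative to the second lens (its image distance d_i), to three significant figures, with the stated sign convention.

35.0 cm

First lens: d_i1 = 1/(1/(-6.5) - 1/5) = -2.826 cm.
The intermediate image is virtual, 2.826 cm to the left of lens 1, so d_o2 = L - d_i1 = 25 - (-2.826) = 27.826 cm.
Second lens: d_i2 = 1/(1/15.5 - 1/(27.826)) = 34.991 cm.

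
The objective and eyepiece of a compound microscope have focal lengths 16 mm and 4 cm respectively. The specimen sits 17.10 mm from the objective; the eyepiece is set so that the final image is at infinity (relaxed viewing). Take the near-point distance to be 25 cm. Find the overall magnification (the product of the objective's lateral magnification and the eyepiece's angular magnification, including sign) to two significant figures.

Convert to cm: f_obj = 16 mm = 1.6 cm; d_o = 17.10 mm = 1.71 cm.
Objective: 1/d_i = 1/f_obj - 1/d_o = 1/1.6 - 1/1.71 = 0.04020 cm^-1, so d_i = 24.873 cm.
m_obj = -d_i/d_o = -24.873/1.71 = -14.545.
Eyepiece angular magnification (image at infinity): M_eye = D/f_e = 25/4 = 6.250.
Overall M = m_obj x M_eye = (-14.545)(6.250) = -90.91.

-91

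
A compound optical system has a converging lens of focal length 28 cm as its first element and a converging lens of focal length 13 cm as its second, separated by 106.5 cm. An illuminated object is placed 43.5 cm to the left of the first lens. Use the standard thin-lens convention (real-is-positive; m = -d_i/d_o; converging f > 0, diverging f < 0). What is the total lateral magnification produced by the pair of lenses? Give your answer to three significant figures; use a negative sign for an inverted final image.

Applying the thin-lens equation to the first lens, 1/28 = 1/43.5 + 1/d_i1, which gives d_i1 = 78.581 cm.
Its lateral magnification is m_1 = -d_i1/d_o1 = -(78.581)/43.5 = -1.8065.
Object distance for lens 2: d_o2 = 106.5 - 78.581 = 27.919 cm.
Applying the thin-lens equation again with f_2 = 13 cm and d_o2 = 27.919 cm gives d_i2 = 24.328 cm.
m_2 = -(24.328)/(27.919) = -0.8714.
Total m = m_1 x m_2 = (-1.8065)(-0.8714) = 1.5741.

1.57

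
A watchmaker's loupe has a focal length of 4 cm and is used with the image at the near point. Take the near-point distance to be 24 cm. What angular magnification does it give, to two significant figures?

M = 1 + D/f = 1 + 24/4 = 7.000.

7.0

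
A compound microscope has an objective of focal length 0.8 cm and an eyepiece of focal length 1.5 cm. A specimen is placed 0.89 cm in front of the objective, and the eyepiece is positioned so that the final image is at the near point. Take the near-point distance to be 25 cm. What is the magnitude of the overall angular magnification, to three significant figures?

157

Objective: 1/d_i = 1/f_obj - 1/d_o = 1/0.8 - 1/0.89 = 0.12640 cm^-1, so d_i = 7.911 cm.
m_obj = -d_i/d_o = -7.911/0.89 = -8.889.
Eyepiece angular magnification (image at near point): M_eye = 1 + D/f_e = 1 + 25/1.5 = 17.667.
Overall M = m_obj x M_eye = (-8.889)(17.667) = -157.04.
|M| = 157.04.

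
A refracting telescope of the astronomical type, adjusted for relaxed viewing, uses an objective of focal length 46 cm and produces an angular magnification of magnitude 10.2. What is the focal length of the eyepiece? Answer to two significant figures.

|M| = f_obj/f_eye, so f_eye = f_obj/|M| = 46/10.2 = 4.510 cm.

4.5 cm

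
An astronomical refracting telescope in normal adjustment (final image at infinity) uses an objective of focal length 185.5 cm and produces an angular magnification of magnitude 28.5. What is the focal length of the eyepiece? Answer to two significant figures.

|M| = f_obj/f_eye, so f_eye = f_obj/|M| = 185.5/28.5 = 6.509 cm.

6.5 cm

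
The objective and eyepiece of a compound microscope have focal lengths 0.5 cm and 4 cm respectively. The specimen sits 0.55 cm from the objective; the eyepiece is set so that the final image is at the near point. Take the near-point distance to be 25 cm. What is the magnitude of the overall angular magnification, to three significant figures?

Objective: 1/d_i = 1/f_obj - 1/d_o = 1/0.5 - 1/0.55 = 0.18182 cm^-1, so d_i = 5.500 cm.
m_obj = -d_i/d_o = -5.500/0.55 = -10.000.
Eyepiece angular magnification (image at near point): M_eye = 1 + D/f_e = 1 + 25/4 = 7.250.
Overall M = m_obj x M_eye = (-10.000)(7.250) = -72.50.
|M| = 72.50.

72.5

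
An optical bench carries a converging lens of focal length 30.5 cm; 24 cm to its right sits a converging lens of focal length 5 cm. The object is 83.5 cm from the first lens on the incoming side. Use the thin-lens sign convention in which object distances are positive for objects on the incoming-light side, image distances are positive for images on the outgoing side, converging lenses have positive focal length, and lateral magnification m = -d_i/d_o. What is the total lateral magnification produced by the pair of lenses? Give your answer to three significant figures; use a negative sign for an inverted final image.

Applying the thin-lens equation to the first lens, 1/30.5 = 1/83.5 + 1/d_i1, which gives d_i1 = 48.052 cm.
Its lateral magnification is m_1 = -d_i1/d_o1 = -(48.052)/83.5 = -0.5755.
Since 48.052 cm > 24 cm, the first image lies past the second lens and serves as a virtual object: d_o2 = L - d_i1 = -24.052 cm.
Applying the thin-lens equation again with f_2 = 5 cm and d_o2 = -24.052 cm gives d_i2 = 4.139 cm.
m_2 = -(4.139)/(-24.052) = 0.1721.
Total m = m_1 x m_2 = (-0.5755)(0.1721) = -0.0990.

-0.0990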